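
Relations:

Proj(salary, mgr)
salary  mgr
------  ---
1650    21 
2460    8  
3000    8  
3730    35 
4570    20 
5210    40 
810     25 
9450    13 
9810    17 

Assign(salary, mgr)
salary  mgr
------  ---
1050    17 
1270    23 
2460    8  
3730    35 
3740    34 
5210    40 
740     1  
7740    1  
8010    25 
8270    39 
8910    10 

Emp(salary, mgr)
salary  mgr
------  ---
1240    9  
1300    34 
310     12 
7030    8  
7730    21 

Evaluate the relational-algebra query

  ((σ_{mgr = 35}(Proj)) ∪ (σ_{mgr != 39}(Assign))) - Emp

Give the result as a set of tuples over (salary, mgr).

σ[mgr = 35]: keep tuples satisfying mgr = 35 → {(3730, 35)}
σ[mgr != 39]: keep tuples satisfying mgr != 39 → {(1050, 17), (1270, 23), (2460, 8), (3730, 35), (3740, 34), (5210, 40), (740, 1), (7740, 1), (8010, 25), (8910, 10)}
Taking the union: {(1050, 17), (1270, 23), (2460, 8), (3730, 35), (3740, 34), (5210, 40), (740, 1), (7740, 1), (8010, 25), (8910, 10)}
Taking the difference: {(1050, 17), (1270, 23), (2460, 8), (3730, 35), (3740, 34), (5210, 40), (740, 1), (7740, 1), (8010, 25), (8910, 10)}

{(1050, 17), (1270, 23), (2460, 8), (3730, 35), (3740, 34), (5210, 40), (740, 1), (7740, 1), (8010, 25), (8910, 10)}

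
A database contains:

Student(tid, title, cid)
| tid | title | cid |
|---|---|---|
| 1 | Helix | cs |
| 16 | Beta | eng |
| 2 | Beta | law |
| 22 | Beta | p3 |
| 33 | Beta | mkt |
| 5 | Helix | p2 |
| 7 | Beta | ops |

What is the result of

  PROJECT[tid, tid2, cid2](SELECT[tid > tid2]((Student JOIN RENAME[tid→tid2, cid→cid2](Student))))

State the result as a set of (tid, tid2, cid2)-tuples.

ρ[tid→tid2, cid→cid2]: schema becomes (tid2, title, cid2); tuples unchanged.
Student ⋈ RENAME[tid→tid2, cid→cid2](Student) (natural join on title): {(1, Helix, cs, 1, cs), (1, Helix, cs, 5, p2), (16, Beta, eng, 16, eng), (16, Beta, eng, 2, law), (16, Beta, eng, 22, p3), (16, Beta, eng, 33, mkt), (16, Beta, eng, 7, ops), (2, Beta, law, 16, eng), (2, Beta, law, 2, law), (2, Beta, law, 22, p3), (2, Beta, law, 33, mkt), (2, Beta, law, 7, ops), (22, Beta, p3, 16, eng), (22, Beta, p3, 2, law), (22, Beta, p3, 22, p3), (22, Beta, p3, 33, mkt), (22, Beta, p3, 7, ops), (33, Beta, mkt, 16, eng), (33, Beta, mkt, 2, law), (33, Beta, mkt, 22, p3), (33, Beta, mkt, 33, mkt), (33, Beta, mkt, 7, ops), (5, Helix, p2, 1, cs), (5, Helix, p2, 5, p2), (7, Beta, ops, 16, eng), (7, Beta, ops, 2, law), (7, Beta, ops, 22, p3), (7, Beta, ops, 33, mkt), (7, Beta, ops, 7, ops)}
Apply σ_{tid > tid2}; surviving tuples: {(16, Beta, eng, 2, law), (16, Beta, eng, 7, ops), (22, Beta, p3, 16, eng), (22, Beta, p3, 2, law), (22, Beta, p3, 7, ops), (33, Beta, mkt, 16, eng), (33, Beta, mkt, 2, law), (33, Beta, mkt, 22, p3), (33, Beta, mkt, 7, ops), (5, Helix, p2, 1, cs), (7, Beta, ops, 2, law)}
Keep only column(s) tid, tid2, cid2: {(16, 2, law), (16, 7, ops), (22, 16, eng), (22, 2, law), (22, 7, ops), (33, 16, eng), (33, 2, law), (33, 22, p3), (33, 7, ops), (5, 1, cs), (7, 2, law)}

{(16, 2, law), (16, 7, ops), (22, 16, eng), (22, 2, law), (22, 7, ops), (33, 16, eng), (33, 2, law), (33, 22, p3), (33, 7, ops), (5, 1, cs), (7, 2, law)}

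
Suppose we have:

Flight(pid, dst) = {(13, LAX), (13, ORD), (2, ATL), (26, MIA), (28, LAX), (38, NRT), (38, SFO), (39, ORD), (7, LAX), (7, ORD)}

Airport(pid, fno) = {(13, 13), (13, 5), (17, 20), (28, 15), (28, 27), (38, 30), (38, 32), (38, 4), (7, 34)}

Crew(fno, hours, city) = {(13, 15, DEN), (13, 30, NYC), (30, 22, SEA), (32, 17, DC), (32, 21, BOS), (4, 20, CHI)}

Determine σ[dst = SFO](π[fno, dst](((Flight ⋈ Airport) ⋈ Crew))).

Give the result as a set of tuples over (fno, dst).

{(30, SFO), (32, SFO), (4, SFO)}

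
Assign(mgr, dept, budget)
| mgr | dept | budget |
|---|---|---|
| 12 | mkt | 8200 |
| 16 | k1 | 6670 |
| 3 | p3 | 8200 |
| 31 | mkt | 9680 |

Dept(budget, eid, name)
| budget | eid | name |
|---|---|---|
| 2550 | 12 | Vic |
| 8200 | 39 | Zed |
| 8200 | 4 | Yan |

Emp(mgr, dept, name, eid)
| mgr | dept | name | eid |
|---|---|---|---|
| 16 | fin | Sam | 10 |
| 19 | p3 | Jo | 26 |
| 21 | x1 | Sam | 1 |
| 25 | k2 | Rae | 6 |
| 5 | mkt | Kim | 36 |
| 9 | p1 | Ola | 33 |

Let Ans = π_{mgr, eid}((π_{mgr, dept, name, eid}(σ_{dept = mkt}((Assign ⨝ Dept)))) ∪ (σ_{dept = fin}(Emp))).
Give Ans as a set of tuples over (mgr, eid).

{(12, 39), (12, 4), (16, 10)}

Natural join on budget: {(12, mkt, 8200, 39, Zed), (12, mkt, 8200, 4, Yan), (3, p3, 8200, 39, Zed), (3, p3, 8200, 4, Yan)}
σ[dept = mkt]: keep tuples satisfying dept = mkt → {(12, mkt, 8200, 39, Zed), (12, mkt, 8200, 4, Yan)}
π_{mgr, dept, name, eid} gives {(12, mkt, Yan, 4), (12, mkt, Zed, 39)}.
σ[dept = fin]: keep tuples satisfying dept = fin → {(16, fin, Sam, 10)}
Set union of the two operands is {(12, mkt, Yan, 4), (12, mkt, Zed, 39), (16, fin, Sam, 10)}.
π_{mgr, eid} gives {(12, 39), (12, 4), (16, 10)}.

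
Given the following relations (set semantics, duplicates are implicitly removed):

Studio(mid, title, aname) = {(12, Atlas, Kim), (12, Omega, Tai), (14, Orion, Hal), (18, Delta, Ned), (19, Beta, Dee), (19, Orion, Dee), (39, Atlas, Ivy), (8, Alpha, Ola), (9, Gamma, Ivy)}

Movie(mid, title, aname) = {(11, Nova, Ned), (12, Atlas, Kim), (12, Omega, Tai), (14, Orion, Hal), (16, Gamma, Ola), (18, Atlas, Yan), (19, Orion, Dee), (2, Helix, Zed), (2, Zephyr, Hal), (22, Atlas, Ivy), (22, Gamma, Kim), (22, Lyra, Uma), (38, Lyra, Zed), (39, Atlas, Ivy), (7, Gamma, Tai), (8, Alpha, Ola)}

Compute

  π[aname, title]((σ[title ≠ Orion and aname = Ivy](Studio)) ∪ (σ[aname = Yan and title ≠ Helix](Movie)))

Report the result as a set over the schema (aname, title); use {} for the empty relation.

Filtering on title ≠ Orion and aname = Ivy leaves {(39, Atlas, Ivy), (9, Gamma, Ivy)}.
Filtering on aname = Yan and title ≠ Helix leaves {(18, Atlas, Yan)}.
Set union of the two operands is {(18, Atlas, Yan), (39, Atlas, Ivy), (9, Gamma, Ivy)}.
π_{aname, title} gives {(Ivy, Atlas), (Ivy, Gamma), (Yan, Atlas)}.

{(Ivy, Atlas), (Ivy, Gamma), (Yan, Atlas)}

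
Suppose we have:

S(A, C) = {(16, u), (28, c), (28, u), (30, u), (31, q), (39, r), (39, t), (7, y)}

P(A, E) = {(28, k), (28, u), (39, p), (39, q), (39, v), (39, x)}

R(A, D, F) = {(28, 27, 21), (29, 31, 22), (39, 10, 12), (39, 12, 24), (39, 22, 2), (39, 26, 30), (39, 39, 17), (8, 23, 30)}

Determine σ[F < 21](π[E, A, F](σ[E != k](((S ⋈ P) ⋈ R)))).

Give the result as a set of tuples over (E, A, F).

Natural join on A: {(28, c, k), (28, c, u), (28, u, k), (28, u, u), (39, r, p), (39, r, q), (39, r, v), (39, r, x), (39, t, p), (39, t, q), (39, t, v), (39, t, x)}
Natural join on A: {(28, c, k, 27, 21), (28, c, u, 27, 21), (28, u, k, 27, 21), (28, u, u, 27, 21), (39, r, p, 10, 12), (39, r, p, 12, 24), (39, r, p, 22, 2), (39, r, p, 26, 30), (39, r, p, 39, 17), (39, r, q, 10, 12), (39, r, q, 12, 24), (39, r, q, 22, 2), (39, r, q, 26, 30), (39, r, q, 39, 17), (39, r, v, 10, 12), (39, r, v, 12, 24), (39, r, v, 22, 2), (39, r, v, 26, 30), (39, r, v, 39, 17), (39, r, x, 10, 12), (39, r, x, 12, 24), (39, r, x, 22, 2), (39, r, x, 26, 30), (39, r, x, 39, 17), (39, t, p, 10, 12), (39, t, p, 12, 24), (39, t, p, 22, 2), (39, t, p, 26, 30), (39, t, p, 39, 17), (39, t, q, 10, 12), (39, t, q, 12, 24), (39, t, q, 22, 2), (39, t, q, 26, 30), (39, t, q, 39, 17), (39, t, v, 10, 12), (39, t, v, 12, 24), (39, t, v, 22, 2), (39, t, v, 26, 30), (39, t, v, 39, 17), (39, t, x, 10, 12), (39, t, x, 12, 24), (39, t, x, 22, 2), (39, t, x, 26, 30), (39, t, x, 39, 17)}
Selection E != k: {(28, c, u, 27, 21), (28, u, u, 27, 21), (39, r, p, 10, 12), (39, r, p, 12, 24), (39, r, p, 22, 2), (39, r, p, 26, 30), (39, r, p, 39, 17), (39, r, q, 10, 12), (39, r, q, 12, 24), (39, r, q, 22, 2), (39, r, q, 26, 30), (39, r, q, 39, 17), (39, r, v, 10, 12), (39, r, v, 12, 24), (39, r, v, 22, 2), (39, r, v, 26, 30), (39, r, v, 39, 17), (39, r, x, 10, 12), (39, r, x, 12, 24), (39, r, x, 22, 2), (39, r, x, 26, 30), (39, r, x, 39, 17), (39, t, p, 10, 12), (39, t, p, 12, 24), (39, t, p, 22, 2), (39, t, p, 26, 30), (39, t, p, 39, 17), (39, t, q, 10, 12), (39, t, q, 12, 24), (39, t, q, 22, 2), (39, t, q, 26, 30), (39, t, q, 39, 17), (39, t, v, 10, 12), (39, t, v, 12, 24), (39, t, v, 22, 2), (39, t, v, 26, 30), (39, t, v, 39, 17), (39, t, x, 10, 12), (39, t, x, 12, 24), (39, t, x, 22, 2), (39, t, x, 26, 30), (39, t, x, 39, 17)}
π[E, A, F]: project onto (E, A, F) (21 duplicate(s) eliminated) → {(p, 39, 12), (p, 39, 17), (p, 39, 2), (p, 39, 24), (p, 39, 30), (q, 39, 12), (q, 39, 17), (q, 39, 2), (q, 39, 24), (q, 39, 30), (u, 28, 21), (v, 39, 12), (v, 39, 17), (v, 39, 2), (v, 39, 24), (v, 39, 30), (x, 39, 12), (x, 39, 17), (x, 39, 2), (x, 39, 24), (x, 39, 30)}
Selection F < 21: {(p, 39, 12), (p, 39, 17), (p, 39, 2), (q, 39, 12), (q, 39, 17), (q, 39, 2), (v, 39, 12), (v, 39, 17), (v, 39, 2), (x, 39, 12), (x, 39, 17), (x, 39, 2)}

{(p, 39, 12), (p, 39, 17), (p, 39, 2), (q, 39, 12), (q, 39, 17), (q, 39, 2), (v, 39, 12), (v, 39, 17), (v, 39, 2), (x, 39, 12), (x, 39, 17), (x, 39, 2)}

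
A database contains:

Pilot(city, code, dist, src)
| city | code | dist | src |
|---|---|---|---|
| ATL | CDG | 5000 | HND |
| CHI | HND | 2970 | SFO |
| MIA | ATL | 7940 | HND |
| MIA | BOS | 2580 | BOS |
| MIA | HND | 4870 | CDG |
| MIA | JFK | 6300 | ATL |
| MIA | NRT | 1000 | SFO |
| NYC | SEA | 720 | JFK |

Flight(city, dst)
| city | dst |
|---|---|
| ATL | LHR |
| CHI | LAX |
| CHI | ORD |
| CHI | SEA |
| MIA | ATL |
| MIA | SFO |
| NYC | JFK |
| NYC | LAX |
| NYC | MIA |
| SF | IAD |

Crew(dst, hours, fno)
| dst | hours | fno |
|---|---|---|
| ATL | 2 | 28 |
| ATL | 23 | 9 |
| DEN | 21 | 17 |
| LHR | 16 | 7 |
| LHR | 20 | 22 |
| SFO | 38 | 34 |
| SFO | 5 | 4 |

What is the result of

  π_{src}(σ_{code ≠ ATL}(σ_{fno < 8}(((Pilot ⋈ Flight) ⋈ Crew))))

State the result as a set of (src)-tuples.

{ATL, BOS, CDG, HND, SFO}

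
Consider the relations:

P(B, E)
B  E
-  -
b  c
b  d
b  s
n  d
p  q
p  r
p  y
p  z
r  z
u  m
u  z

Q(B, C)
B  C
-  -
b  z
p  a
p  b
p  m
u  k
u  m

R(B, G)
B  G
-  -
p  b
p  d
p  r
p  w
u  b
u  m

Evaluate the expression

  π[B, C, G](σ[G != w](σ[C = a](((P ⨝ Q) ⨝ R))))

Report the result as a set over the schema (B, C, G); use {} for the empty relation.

{(p, a, b), (p, a, d), (p, a, r)}

Joining P and Q on B yields {(b, c, z), (b, d, z), (b, s, z), (p, q, a), (p, q, b), (p, q, m), (p, r, a), (p, r, b), (p, r, m), (p, y, a), (p, y, b), (p, y, m), (p, z, a), (p, z, b), (p, z, m), (u, m, k), (u, m, m), (u, z, k), (u, z, m)}.
Joining (P ⨝ Q) and R on B yields {(p, q, a, b), (p, q, a, d), (p, q, a, r), (p, q, a, w), (p, q, b, b), (p, q, b, d), (p, q, b, r), (p, q, b, w), (p, q, m, b), (p, q, m, d), (p, q, m, r), (p, q, m, w), (p, r, a, b), (p, r, a, d), (p, r, a, r), (p, r, a, w), (p, r, b, b), (p, r, b, d), (p, r, b, r), (p, r, b, w), (p, r, m, b), (p, r, m, d), (p, r, m, r), (p, r, m, w), (p, y, a, b), (p, y, a, d), (p, y, a, r), (p, y, a, w), (p, y, b, b), (p, y, b, d), (p, y, b, r), (p, y, b, w), (p, y, m, b), (p, y, m, d), (p, y, m, r), (p, y, m, w), (p, z, a, b), (p, z, a, d), (p, z, a, r), (p, z, a, w), (p, z, b, b), (p, z, b, d), (p, z, b, r), (p, z, b, w), (p, z, m, b), (p, z, m, d), (p, z, m, r), (p, z, m, w), (u, m, k, b), (u, m, k, m), (u, m, m, b), (u, m, m, m), (u, z, k, b), (u, z, k, m), (u, z, m, b), (u, z, m, m)}.
Apply σ_{C = a}; surviving tuples: {(p, q, a, b), (p, q, a, d), (p, q, a, r), (p, q, a, w), (p, r, a, b), (p, r, a, d), (p, r, a, r), (p, r, a, w), (p, y, a, b), (p, y, a, d), (p, y, a, r), (p, y, a, w), (p, z, a, b), (p, z, a, d), (p, z, a, r), (p, z, a, w)}
Apply σ_{G != w}; surviving tuples: {(p, q, a, b), (p, q, a, d), (p, q, a, r), (p, r, a, b), (p, r, a, d), (p, r, a, r), (p, y, a, b), (p, y, a, d), (p, y, a, r), (p, z, a, b), (p, z, a, d), (p, z, a, r)}
Keep only column(s) B, C, G (9 duplicate(s) eliminated): {(p, a, b), (p, a, d), (p, a, r)}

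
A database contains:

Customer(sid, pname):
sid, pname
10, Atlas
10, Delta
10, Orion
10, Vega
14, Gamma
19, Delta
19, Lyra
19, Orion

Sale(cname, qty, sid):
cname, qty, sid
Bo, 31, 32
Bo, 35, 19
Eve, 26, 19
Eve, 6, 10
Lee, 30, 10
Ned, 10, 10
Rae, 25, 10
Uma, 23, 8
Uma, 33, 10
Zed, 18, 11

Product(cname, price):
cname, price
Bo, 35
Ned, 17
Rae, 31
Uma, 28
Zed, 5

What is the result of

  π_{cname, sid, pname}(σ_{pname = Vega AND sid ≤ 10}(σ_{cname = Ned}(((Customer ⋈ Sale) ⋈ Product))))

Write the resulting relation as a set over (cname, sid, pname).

{(Ned, 10, Vega)}

Natural join on sid: {(10, Atlas, Eve, 6), (10, Atlas, Lee, 30), (10, Atlas, Ned, 10), (10, Atlas, Rae, 25), (10, Atlas, Uma, 33), (10, Delta, Eve, 6), (10, Delta, Lee, 30), (10, Delta, Ned, 10), (10, Delta, Rae, 25), (10, Delta, Uma, 33), (10, Orion, Eve, 6), (10, Orion, Lee, 30), (10, Orion, Ned, 10), (10, Orion, Rae, 25), (10, Orion, Uma, 33), (10, Vega, Eve, 6), (10, Vega, Lee, 30), (10, Vega, Ned, 10), (10, Vega, Rae, 25), (10, Vega, Uma, 33), (19, Delta, Bo, 35), (19, Delta, Eve, 26), (19, Lyra, Bo, 35), (19, Lyra, Eve, 26), (19, Orion, Bo, 35), (19, Orion, Eve, 26)}
Natural join on cname: {(10, Atlas, Ned, 10, 17), (10, Atlas, Rae, 25, 31), (10, Atlas, Uma, 33, 28), (10, Delta, Ned, 10, 17), (10, Delta, Rae, 25, 31), (10, Delta, Uma, 33, 28), (10, Orion, Ned, 10, 17), (10, Orion, Rae, 25, 31), (10, Orion, Uma, 33, 28), (10, Vega, Ned, 10, 17), (10, Vega, Rae, 25, 31), (10, Vega, Uma, 33, 28), (19, Delta, Bo, 35, 35), (19, Lyra, Bo, 35, 35), (19, Orion, Bo, 35, 35)}
Apply σ_{cname = Ned}; surviving tuples: {(10, Atlas, Ned, 10, 17), (10, Delta, Ned, 10, 17), (10, Orion, Ned, 10, 17), (10, Vega, Ned, 10, 17)}
Apply σ_{pname = Vega AND sid ≤ 10}; surviving tuples: {(10, Vega, Ned, 10, 17)}
Projecting to cname, sid, pname: {(Ned, 10, Vega)}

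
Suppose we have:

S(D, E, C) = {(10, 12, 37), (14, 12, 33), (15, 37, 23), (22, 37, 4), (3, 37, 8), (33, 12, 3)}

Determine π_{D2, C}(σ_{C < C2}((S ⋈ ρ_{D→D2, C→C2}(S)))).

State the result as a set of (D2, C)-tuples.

ρ[D→D2, C→C2]: schema becomes (D2, E, C2); tuples unchanged.
Natural join on E: {(10, 12, 37, 10, 37), (10, 12, 37, 14, 33), (10, 12, 37, 33, 3), (14, 12, 33, 10, 37), (14, 12, 33, 14, 33), (14, 12, 33, 33, 3), (15, 37, 23, 15, 23), (15, 37, 23, 22, 4), (15, 37, 23, 3, 8), (22, 37, 4, 15, 23), (22, 37, 4, 22, 4), (22, 37, 4, 3, 8), (3, 37, 8, 15, 23), (3, 37, 8, 22, 4), (3, 37, 8, 3, 8), (33, 12, 3, 10, 37), (33, 12, 3, 14, 33), (33, 12, 3, 33, 3)}
σ[C < C2]: keep tuples satisfying C < C2 → {(14, 12, 33, 10, 37), (22, 37, 4, 15, 23), (22, 37, 4, 3, 8), (3, 37, 8, 15, 23), (33, 12, 3, 10, 37), (33, 12, 3, 14, 33)}
π_{D2, C} gives {(10, 3), (10, 33), (14, 3), (15, 4), (15, 8), (3, 4)}.

{(10, 3), (10, 33), (14, 3), (15, 4), (15, 8), (3, 4)}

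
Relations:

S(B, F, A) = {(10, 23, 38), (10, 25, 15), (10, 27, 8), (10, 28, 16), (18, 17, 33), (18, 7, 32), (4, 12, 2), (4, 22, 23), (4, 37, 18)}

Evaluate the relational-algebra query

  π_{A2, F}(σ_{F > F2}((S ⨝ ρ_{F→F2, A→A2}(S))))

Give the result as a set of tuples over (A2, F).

ρ[F→F2, A→A2]: schema becomes (B, F2, A2); tuples unchanged.
Joining S and ρ_{F→F2, A→A2}(S) on B yields {(10, 23, 38, 23, 38), (10, 23, 38, 25, 15), (10, 23, 38, 27, 8), (10, 23, 38, 28, 16), (10, 25, 15, 23, 38), (10, 25, 15, 25, 15), (10, 25, 15, 27, 8), (10, 25, 15, 28, 16), (10, 27, 8, 23, 38), (10, 27, 8, 25, 15), (10, 27, 8, 27, 8), (10, 27, 8, 28, 16), (10, 28, 16, 23, 38), (10, 28, 16, 25, 15), (10, 28, 16, 27, 8), (10, 28, 16, 28, 16), (18, 17, 33, 17, 33), (18, 17, 33, 7, 32), (18, 7, 32, 17, 33), (18, 7, 32, 7, 32), (4, 12, 2, 12, 2), (4, 12, 2, 22, 23), (4, 12, 2, 37, 18), (4, 22, 23, 12, 2), (4, 22, 23, 22, 23), (4, 22, 23, 37, 18), (4, 37, 18, 12, 2), (4, 37, 18, 22, 23), (4, 37, 18, 37, 18)}.
Apply σ_{F > F2}; surviving tuples: {(10, 25, 15, 23, 38), (10, 27, 8, 23, 38), (10, 27, 8, 25, 15), (10, 28, 16, 23, 38), (10, 28, 16, 25, 15), (10, 28, 16, 27, 8), (18, 17, 33, 7, 32), (4, 22, 23, 12, 2), (4, 37, 18, 12, 2), (4, 37, 18, 22, 23)}
π_{A2, F} gives {(15, 27), (15, 28), (2, 22), (2, 37), (23, 37), (32, 17), (38, 25), (38, 27), (38, 28), (8, 28)}.

{(15, 27), (15, 28), (2, 22), (2, 37), (23, 37), (32, 17), (38, 25), (38, 27), (38, 28), (8, 28)}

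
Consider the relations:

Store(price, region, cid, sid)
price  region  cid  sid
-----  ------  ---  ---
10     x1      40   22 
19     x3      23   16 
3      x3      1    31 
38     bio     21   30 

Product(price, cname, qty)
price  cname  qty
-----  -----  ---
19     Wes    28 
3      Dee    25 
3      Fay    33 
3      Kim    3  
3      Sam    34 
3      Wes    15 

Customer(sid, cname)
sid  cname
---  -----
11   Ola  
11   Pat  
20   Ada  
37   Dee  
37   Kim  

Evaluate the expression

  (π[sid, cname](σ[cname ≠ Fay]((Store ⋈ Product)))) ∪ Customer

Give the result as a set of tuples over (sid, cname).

{(11, Ola), (11, Pat), (16, Wes), (20, Ada), (31, Dee), (31, Kim), (31, Sam), (31, Wes), (37, Dee), (37, Kim)}

Natural join on price: {(19, x3, 23, 16, Wes, 28), (3, x3, 1, 31, Dee, 25), (3, x3, 1, 31, Fay, 33), (3, x3, 1, 31, Kim, 3), (3, x3, 1, 31, Sam, 34), (3, x3, 1, 31, Wes, 15)}
Filtering on cname ≠ Fay leaves {(19, x3, 23, 16, Wes, 28), (3, x3, 1, 31, Dee, 25), (3, x3, 1, 31, Kim, 3), (3, x3, 1, 31, Sam, 34), (3, x3, 1, 31, Wes, 15)}.
π_{sid, cname} gives {(16, Wes), (31, Dee), (31, Kim), (31, Sam), (31, Wes)}.
Taking the union: {(11, Ola), (11, Pat), (16, Wes), (20, Ada), (31, Dee), (31, Kim), (31, Sam), (31, Wes), (37, Dee), (37, Kim)}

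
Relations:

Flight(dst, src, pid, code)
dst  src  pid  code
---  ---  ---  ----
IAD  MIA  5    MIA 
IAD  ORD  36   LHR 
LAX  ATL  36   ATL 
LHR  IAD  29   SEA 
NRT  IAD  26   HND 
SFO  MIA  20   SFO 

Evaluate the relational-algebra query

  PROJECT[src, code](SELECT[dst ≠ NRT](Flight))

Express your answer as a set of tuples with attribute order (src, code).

Selection dst ≠ NRT: {(IAD, MIA, 5, MIA), (IAD, ORD, 36, LHR), (LAX, ATL, 36, ATL), (LHR, IAD, 29, SEA), (SFO, MIA, 20, SFO)}
Projecting to src, code: {(ATL, ATL), (IAD, SEA), (MIA, MIA), (MIA, SFO), (ORD, LHR)}

{(ATL, ATL), (IAD, SEA), (MIA, MIA), (MIA, SFO), (ORD, LHR)}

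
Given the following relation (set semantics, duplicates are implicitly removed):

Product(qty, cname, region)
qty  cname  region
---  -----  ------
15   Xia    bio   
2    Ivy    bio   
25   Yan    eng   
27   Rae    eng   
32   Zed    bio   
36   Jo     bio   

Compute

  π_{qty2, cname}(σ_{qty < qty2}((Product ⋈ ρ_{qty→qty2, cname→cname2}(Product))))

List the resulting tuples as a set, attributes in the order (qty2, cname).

ρ[qty→qty2, cname→cname2]: schema becomes (qty2, cname2, region); tuples unchanged.
Joining Product and ρ_{qty→qty2, cname→cname2}(Product) on region yields {(15, Xia, bio, 15, Xia), (15, Xia, bio, 2, Ivy), (15, Xia, bio, 32, Zed), (15, Xia, bio, 36, Jo), (2, Ivy, bio, 15, Xia), (2, Ivy, bio, 2, Ivy), (2, Ivy, bio, 32, Zed), (2, Ivy, bio, 36, Jo), (25, Yan, eng, 25, Yan), (25, Yan, eng, 27, Rae), (27, Rae, eng, 25, Yan), (27, Rae, eng, 27, Rae), (32, Zed, bio, 15, Xia), (32, Zed, bio, 2, Ivy), (32, Zed, bio, 32, Zed), (32, Zed, bio, 36, Jo), (36, Jo, bio, 15, Xia), (36, Jo, bio, 2, Ivy), (36, Jo, bio, 32, Zed), (36, Jo, bio, 36, Jo)}.
Filtering on qty < qty2 leaves {(15, Xia, bio, 32, Zed), (15, Xia, bio, 36, Jo), (2, Ivy, bio, 15, Xia), (2, Ivy, bio, 32, Zed), (2, Ivy, bio, 36, Jo), (25, Yan, eng, 27, Rae), (32, Zed, bio, 36, Jo)}.
Projecting to qty2, cname: {(15, Ivy), (27, Yan), (32, Ivy), (32, Xia), (36, Ivy), (36, Xia), (36, Zed)}

{(15, Ivy), (27, Yan), (32, Ivy), (32, Xia), (36, Ivy), (36, Xia), (36, Zed)}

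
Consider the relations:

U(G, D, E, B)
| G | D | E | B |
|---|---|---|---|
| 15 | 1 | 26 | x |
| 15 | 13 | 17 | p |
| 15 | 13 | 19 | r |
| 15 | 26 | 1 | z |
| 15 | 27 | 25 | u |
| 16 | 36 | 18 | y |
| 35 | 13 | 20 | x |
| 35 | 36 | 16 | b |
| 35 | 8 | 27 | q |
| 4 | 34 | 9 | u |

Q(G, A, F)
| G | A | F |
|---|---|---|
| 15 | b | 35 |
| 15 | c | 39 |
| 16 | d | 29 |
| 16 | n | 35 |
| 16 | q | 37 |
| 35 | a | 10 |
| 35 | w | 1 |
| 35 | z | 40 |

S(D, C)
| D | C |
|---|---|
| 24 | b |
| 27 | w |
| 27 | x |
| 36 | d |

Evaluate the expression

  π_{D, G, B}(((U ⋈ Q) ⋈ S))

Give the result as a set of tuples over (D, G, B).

Natural join on G: {(15, 1, 26, x, b, 35), (15, 1, 26, x, c, 39), (15, 13, 17, p, b, 35), (15, 13, 17, p, c, 39), (15, 13, 19, r, b, 35), (15, 13, 19, r, c, 39), (15, 26, 1, z, b, 35), (15, 26, 1, z, c, 39), (15, 27, 25, u, b, 35), (15, 27, 25, u, c, 39), (16, 36, 18, y, d, 29), (16, 36, 18, y, n, 35), (16, 36, 18, y, q, 37), (35, 13, 20, x, a, 10), (35, 13, 20, x, w, 1), (35, 13, 20, x, z, 40), (35, 36, 16, b, a, 10), (35, 36, 16, b, w, 1), (35, 36, 16, b, z, 40), (35, 8, 27, q, a, 10), (35, 8, 27, q, w, 1), (35, 8, 27, q, z, 40)}
Natural join on D: {(15, 27, 25, u, b, 35, w), (15, 27, 25, u, b, 35, x), (15, 27, 25, u, c, 39, w), (15, 27, 25, u, c, 39, x), (16, 36, 18, y, d, 29, d), (16, 36, 18, y, n, 35, d), (16, 36, 18, y, q, 37, d), (35, 36, 16, b, a, 10, d), (35, 36, 16, b, w, 1, d), (35, 36, 16, b, z, 40, d)}
Keep only column(s) D, G, B (7 duplicate(s) eliminated): {(27, 15, u), (36, 16, y), (36, 35, b)}

{(27, 15, u), (36, 16, y), (36, 35, b)}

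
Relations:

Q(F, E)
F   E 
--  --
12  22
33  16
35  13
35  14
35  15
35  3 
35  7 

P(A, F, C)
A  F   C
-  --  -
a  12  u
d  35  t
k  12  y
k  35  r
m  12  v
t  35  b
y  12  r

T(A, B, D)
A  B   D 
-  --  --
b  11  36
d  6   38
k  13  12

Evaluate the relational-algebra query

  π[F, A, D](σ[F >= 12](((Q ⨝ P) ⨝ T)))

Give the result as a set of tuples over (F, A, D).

{(12, k, 12), (35, d, 38), (35, k, 12)}

Joining Q and P on F yields {(12, 22, a, u), (12, 22, k, y), (12, 22, m, v), (12, 22, y, r), (35, 13, d, t), (35, 13, k, r), (35, 13, t, b), (35, 14, d, t), (35, 14, k, r), (35, 14, t, b), (35, 15, d, t), (35, 15, k, r), (35, 15, t, b), (35, 3, d, t), (35, 3, k, r), (35, 3, t, b), (35, 7, d, t), (35, 7, k, r), (35, 7, t, b)}.
Joining (Q ⨝ P) and T on A yields {(12, 22, k, y, 13, 12), (35, 13, d, t, 6, 38), (35, 13, k, r, 13, 12), (35, 14, d, t, 6, 38), (35, 14, k, r, 13, 12), (35, 15, d, t, 6, 38), (35, 15, k, r, 13, 12), (35, 3, d, t, 6, 38), (35, 3, k, r, 13, 12), (35, 7, d, t, 6, 38), (35, 7, k, r, 13, 12)}.
Apply σ_{F >= 12}; surviving tuples: {(12, 22, k, y, 13, 12), (35, 13, d, t, 6, 38), (35, 13, k, r, 13, 12), (35, 14, d, t, 6, 38), (35, 14, k, r, 13, 12), (35, 15, d, t, 6, 38), (35, 15, k, r, 13, 12), (35, 3, d, t, 6, 38), (35, 3, k, r, 13, 12), (35, 7, d, t, 6, 38), (35, 7, k, r, 13, 12)}
Projecting to F, A, D (8 duplicate(s) eliminated): {(12, k, 12), (35, d, 38), (35, k, 12)}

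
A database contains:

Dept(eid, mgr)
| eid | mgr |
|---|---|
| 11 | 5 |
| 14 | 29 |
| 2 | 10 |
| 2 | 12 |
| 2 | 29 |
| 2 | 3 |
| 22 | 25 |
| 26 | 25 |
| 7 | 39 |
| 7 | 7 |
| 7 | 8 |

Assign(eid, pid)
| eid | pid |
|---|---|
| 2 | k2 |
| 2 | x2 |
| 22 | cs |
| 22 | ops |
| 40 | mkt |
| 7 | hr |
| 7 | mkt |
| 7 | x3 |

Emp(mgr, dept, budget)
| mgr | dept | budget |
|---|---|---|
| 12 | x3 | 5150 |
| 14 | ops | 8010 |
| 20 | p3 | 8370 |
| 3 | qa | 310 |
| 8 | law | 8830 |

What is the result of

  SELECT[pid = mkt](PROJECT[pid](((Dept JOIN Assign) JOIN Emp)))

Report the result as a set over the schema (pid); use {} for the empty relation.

{mkt}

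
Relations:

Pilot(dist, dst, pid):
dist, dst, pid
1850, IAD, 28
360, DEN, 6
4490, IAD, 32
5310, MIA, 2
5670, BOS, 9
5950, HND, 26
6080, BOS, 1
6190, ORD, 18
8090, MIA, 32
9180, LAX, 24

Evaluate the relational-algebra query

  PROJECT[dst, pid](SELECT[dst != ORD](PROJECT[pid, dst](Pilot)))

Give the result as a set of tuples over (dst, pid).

{(BOS, 1), (BOS, 9), (DEN, 6), (HND, 26), (IAD, 28), (IAD, 32), (LAX, 24), (MIA, 2), (MIA, 32)}

Projecting to pid, dst: {(1, BOS), (18, ORD), (2, MIA), (24, LAX), (26, HND), (28, IAD), (32, IAD), (32, MIA), (6, DEN), (9, BOS)}
Selection dst != ORD: {(1, BOS), (2, MIA), (24, LAX), (26, HND), (28, IAD), (32, IAD), (32, MIA), (6, DEN), (9, BOS)}
Projecting to dst, pid: {(BOS, 1), (BOS, 9), (DEN, 6), (HND, 26), (IAD, 28), (IAD, 32), (LAX, 24), (MIA, 2), (MIA, 32)}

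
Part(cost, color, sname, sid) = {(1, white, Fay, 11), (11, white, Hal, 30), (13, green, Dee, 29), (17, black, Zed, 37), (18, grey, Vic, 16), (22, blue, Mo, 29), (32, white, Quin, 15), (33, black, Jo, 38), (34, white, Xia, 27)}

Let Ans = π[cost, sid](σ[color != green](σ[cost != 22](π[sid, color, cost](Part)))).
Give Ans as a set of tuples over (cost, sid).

Keep only column(s) sid, color, cost: {(11, white, 1), (15, white, 32), (16, grey, 18), (27, white, 34), (29, blue, 22), (29, green, 13), (30, white, 11), (37, black, 17), (38, black, 33)}
Apply σ_{cost != 22}; surviving tuples: {(11, white, 1), (15, white, 32), (16, grey, 18), (27, white, 34), (29, green, 13), (30, white, 11), (37, black, 17), (38, black, 33)}
Apply σ_{color != green}; surviving tuples: {(11, white, 1), (15, white, 32), (16, grey, 18), (27, white, 34), (30, white, 11), (37, black, 17), (38, black, 33)}
Keep only column(s) cost, sid: {(1, 11), (11, 30), (17, 37), (18, 16), (32, 15), (33, 38), (34, 27)}

{(1, 11), (11, 30), (17, 37), (18, 16), (32, 15), (33, 38), (34, 27)}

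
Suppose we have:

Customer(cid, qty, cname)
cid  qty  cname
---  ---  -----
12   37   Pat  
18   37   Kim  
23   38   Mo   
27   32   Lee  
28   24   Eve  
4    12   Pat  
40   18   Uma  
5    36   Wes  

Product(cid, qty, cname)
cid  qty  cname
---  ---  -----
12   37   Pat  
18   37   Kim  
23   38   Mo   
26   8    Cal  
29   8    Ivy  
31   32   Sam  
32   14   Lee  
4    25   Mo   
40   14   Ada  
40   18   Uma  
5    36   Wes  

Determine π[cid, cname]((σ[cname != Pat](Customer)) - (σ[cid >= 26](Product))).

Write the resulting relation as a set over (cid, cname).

{(18, Kim), (23, Mo), (27, Lee), (28, Eve), (5, Wes)}

Apply σ_{cname != Pat}; surviving tuples: {(18, 37, Kim), (23, 38, Mo), (27, 32, Lee), (28, 24, Eve), (40, 18, Uma), (5, 36, Wes)}
Apply σ_{cid >= 26}; surviving tuples: {(26, 8, Cal), (29, 8, Ivy), (31, 32, Sam), (32, 14, Lee), (40, 14, Ada), (40, 18, Uma)}
Set difference of the two operands is {(18, 37, Kim), (23, 38, Mo), (27, 32, Lee), (28, 24, Eve), (5, 36, Wes)}.
Keep only column(s) cid, cname: {(18, Kim), (23, Mo), (27, Lee), (28, Eve), (5, Wes)}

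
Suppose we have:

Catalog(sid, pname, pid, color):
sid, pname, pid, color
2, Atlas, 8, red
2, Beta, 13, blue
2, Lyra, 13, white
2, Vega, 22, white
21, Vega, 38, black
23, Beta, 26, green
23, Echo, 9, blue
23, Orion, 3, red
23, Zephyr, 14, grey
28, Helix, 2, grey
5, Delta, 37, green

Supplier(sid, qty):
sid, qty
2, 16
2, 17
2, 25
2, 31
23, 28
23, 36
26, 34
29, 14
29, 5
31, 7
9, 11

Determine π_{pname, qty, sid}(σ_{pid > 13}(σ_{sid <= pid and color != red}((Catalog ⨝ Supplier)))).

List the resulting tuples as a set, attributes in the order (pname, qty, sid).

Catalog ⋈ Supplier (natural join on sid): {(2, Atlas, 8, red, 16), (2, Atlas, 8, red, 17), (2, Atlas, 8, red, 25), (2, Atlas, 8, red, 31), (2, Beta, 13, blue, 16), (2, Beta, 13, blue, 17), (2, Beta, 13, blue, 25), (2, Beta, 13, blue, 31), (2, Lyra, 13, white, 16), (2, Lyra, 13, white, 17), (2, Lyra, 13, white, 25), (2, Lyra, 13, white, 31), (2, Vega, 22, white, 16), (2, Vega, 22, white, 17), (2, Vega, 22, white, 25), (2, Vega, 22, white, 31), (23, Beta, 26, green, 28), (23, Beta, 26, green, 36), (23, Echo, 9, blue, 28), (23, Echo, 9, blue, 36), (23, Orion, 3, red, 28), (23, Orion, 3, red, 36), (23, Zephyr, 14, grey, 28), (23, Zephyr, 14, grey, 36)}
σ[sid <= pid and color != red]: keep tuples satisfying sid <= pid and color != red → {(2, Beta, 13, blue, 16), (2, Beta, 13, blue, 17), (2, Beta, 13, blue, 25), (2, Beta, 13, blue, 31), (2, Lyra, 13, white, 16), (2, Lyra, 13, white, 17), (2, Lyra, 13, white, 25), (2, Lyra, 13, white, 31), (2, Vega, 22, white, 16), (2, Vega, 22, white, 17), (2, Vega, 22, white, 25), (2, Vega, 22, white, 31), (23, Beta, 26, green, 28), (23, Beta, 26, green, 36)}
σ[pid > 13]: keep tuples satisfying pid > 13 → {(2, Vega, 22, white, 16), (2, Vega, 22, white, 17), (2, Vega, 22, white, 25), (2, Vega, 22, white, 31), (23, Beta, 26, green, 28), (23, Beta, 26, green, 36)}
π[pname, qty, sid]: project onto (pname, qty, sid) → {(Beta, 28, 23), (Beta, 36, 23), (Vega, 16, 2), (Vega, 17, 2), (Vega, 25, 2), (Vega, 31, 2)}

{(Beta, 28, 23), (Beta, 36, 23), (Vega, 16, 2), (Vega, 17, 2), (Vega, 25, 2), (Vega, 31, 2)}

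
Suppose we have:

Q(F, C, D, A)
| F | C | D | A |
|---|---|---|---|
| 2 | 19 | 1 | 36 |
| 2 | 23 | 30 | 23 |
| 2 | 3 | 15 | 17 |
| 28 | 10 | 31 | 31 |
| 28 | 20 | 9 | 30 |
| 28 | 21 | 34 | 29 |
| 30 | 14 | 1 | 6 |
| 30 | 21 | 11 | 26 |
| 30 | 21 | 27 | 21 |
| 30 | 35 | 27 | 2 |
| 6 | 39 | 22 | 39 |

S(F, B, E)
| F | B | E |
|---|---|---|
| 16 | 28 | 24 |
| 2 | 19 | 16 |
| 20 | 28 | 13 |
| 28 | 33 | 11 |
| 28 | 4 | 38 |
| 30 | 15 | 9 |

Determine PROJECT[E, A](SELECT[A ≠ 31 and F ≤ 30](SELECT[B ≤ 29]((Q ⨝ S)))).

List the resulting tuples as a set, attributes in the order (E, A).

Natural join on F: {(2, 19, 1, 36, 19, 16), (2, 23, 30, 23, 19, 16), (2, 3, 15, 17, 19, 16), (28, 10, 31, 31, 33, 11), (28, 10, 31, 31, 4, 38), (28, 20, 9, 30, 33, 11), (28, 20, 9, 30, 4, 38), (28, 21, 34, 29, 33, 11), (28, 21, 34, 29, 4, 38), (30, 14, 1, 6, 15, 9), (30, 21, 11, 26, 15, 9), (30, 21, 27, 21, 15, 9), (30, 35, 27, 2, 15, 9)}
Selection B ≤ 29: {(2, 19, 1, 36, 19, 16), (2, 23, 30, 23, 19, 16), (2, 3, 15, 17, 19, 16), (28, 10, 31, 31, 4, 38), (28, 20, 9, 30, 4, 38), (28, 21, 34, 29, 4, 38), (30, 14, 1, 6, 15, 9), (30, 21, 11, 26, 15, 9), (30, 21, 27, 21, 15, 9), (30, 35, 27, 2, 15, 9)}
Selection A ≠ 31 and F ≤ 30: {(2, 19, 1, 36, 19, 16), (2, 23, 30, 23, 19, 16), (2, 3, 15, 17, 19, 16), (28, 20, 9, 30, 4, 38), (28, 21, 34, 29, 4, 38), (30, 14, 1, 6, 15, 9), (30, 21, 11, 26, 15, 9), (30, 21, 27, 21, 15, 9), (30, 35, 27, 2, 15, 9)}
π[E, A]: project onto (E, A) → {(16, 17), (16, 23), (16, 36), (38, 29), (38, 30), (9, 2), (9, 21), (9, 26), (9, 6)}

{(16, 17), (16, 23), (16, 36), (38, 29), (38, 30), (9, 2), (9, 21), (9, 26), (9, 6)}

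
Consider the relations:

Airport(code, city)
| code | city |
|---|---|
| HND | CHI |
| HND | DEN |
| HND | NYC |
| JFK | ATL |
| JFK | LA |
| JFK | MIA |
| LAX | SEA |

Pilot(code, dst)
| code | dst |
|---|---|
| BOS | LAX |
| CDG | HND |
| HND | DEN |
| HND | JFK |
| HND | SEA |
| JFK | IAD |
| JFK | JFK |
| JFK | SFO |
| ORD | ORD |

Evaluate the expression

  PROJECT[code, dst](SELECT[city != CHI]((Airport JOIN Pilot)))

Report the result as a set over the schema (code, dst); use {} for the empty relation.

Joining Airport and Pilot on code yields {(HND, CHI, DEN), (HND, CHI, JFK), (HND, CHI, SEA), (HND, DEN, DEN), (HND, DEN, JFK), (HND, DEN, SEA), (HND, NYC, DEN), (HND, NYC, JFK), (HND, NYC, SEA), (JFK, ATL, IAD), (JFK, ATL, JFK), (JFK, ATL, SFO), (JFK, LA, IAD), (JFK, LA, JFK), (JFK, LA, SFO), (JFK, MIA, IAD), (JFK, MIA, JFK), (JFK, MIA, SFO)}.
Apply σ_{city != CHI}; surviving tuples: {(HND, DEN, DEN), (HND, DEN, JFK), (HND, DEN, SEA), (HND, NYC, DEN), (HND, NYC, JFK), (HND, NYC, SEA), (JFK, ATL, IAD), (JFK, ATL, JFK), (JFK, ATL, SFO), (JFK, LA, IAD), (JFK, LA, JFK), (JFK, LA, SFO), (JFK, MIA, IAD), (JFK, MIA, JFK), (JFK, MIA, SFO)}
Projecting to code, dst (9 duplicate(s) eliminated): {(HND, DEN), (HND, JFK), (HND, SEA), (JFK, IAD), (JFK, JFK), (JFK, SFO)}

{(HND, DEN), (HND, JFK), (HND, SEA), (JFK, IAD), (JFK, JFK), (JFK, SFO)}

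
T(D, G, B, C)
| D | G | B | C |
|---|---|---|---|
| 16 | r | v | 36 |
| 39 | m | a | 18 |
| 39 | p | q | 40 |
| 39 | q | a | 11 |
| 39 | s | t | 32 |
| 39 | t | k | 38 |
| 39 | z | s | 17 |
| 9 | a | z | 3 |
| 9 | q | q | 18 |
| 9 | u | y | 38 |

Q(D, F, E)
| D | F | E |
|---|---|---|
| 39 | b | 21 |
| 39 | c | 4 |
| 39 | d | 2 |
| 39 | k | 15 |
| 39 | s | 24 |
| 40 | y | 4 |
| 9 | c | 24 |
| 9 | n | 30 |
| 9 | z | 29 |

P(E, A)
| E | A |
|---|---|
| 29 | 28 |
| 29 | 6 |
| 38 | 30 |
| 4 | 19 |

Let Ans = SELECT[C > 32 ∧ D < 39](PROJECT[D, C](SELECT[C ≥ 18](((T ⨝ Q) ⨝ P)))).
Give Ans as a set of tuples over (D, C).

{(9, 38)}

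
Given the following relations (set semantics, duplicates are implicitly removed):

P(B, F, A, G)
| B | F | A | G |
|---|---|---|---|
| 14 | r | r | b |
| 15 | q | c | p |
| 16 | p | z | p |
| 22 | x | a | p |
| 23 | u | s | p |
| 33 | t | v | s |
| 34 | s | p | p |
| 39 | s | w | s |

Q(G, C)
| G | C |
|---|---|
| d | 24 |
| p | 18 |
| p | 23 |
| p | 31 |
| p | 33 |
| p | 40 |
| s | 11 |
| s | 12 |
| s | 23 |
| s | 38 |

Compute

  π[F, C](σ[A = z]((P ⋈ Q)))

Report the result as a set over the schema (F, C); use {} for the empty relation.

{(p, 18), (p, 23), (p, 31), (p, 33), (p, 40)}

Natural join on G: {(15, q, c, p, 18), (15, q, c, p, 23), (15, q, c, p, 31), (15, q, c, p, 33), (15, q, c, p, 40), (16, p, z, p, 18), (16, p, z, p, 23), (16, p, z, p, 31), (16, p, z, p, 33), (16, p, z, p, 40), (22, x, a, p, 18), (22, x, a, p, 23), (22, x, a, p, 31), (22, x, a, p, 33), (22, x, a, p, 40), (23, u, s, p, 18), (23, u, s, p, 23), (23, u, s, p, 31), (23, u, s, p, 33), (23, u, s, p, 40), (33, t, v, s, 11), (33, t, v, s, 12), (33, t, v, s, 23), (33, t, v, s, 38), (34, s, p, p, 18), (34, s, p, p, 23), (34, s, p, p, 31), (34, s, p, p, 33), (34, s, p, p, 40), (39, s, w, s, 11), (39, s, w, s, 12), (39, s, w, s, 23), (39, s, w, s, 38)}
Selection A = z: {(16, p, z, p, 18), (16, p, z, p, 23), (16, p, z, p, 31), (16, p, z, p, 33), (16, p, z, p, 40)}
π_{F, C} gives {(p, 18), (p, 23), (p, 31), (p, 33), (p, 40)}.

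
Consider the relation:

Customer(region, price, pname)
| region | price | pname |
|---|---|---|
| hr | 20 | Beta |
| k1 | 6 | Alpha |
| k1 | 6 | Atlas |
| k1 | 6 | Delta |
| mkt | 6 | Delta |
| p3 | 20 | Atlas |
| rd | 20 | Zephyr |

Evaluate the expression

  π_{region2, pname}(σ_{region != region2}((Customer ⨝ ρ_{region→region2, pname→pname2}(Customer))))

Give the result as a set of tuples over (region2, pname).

ρ[region→region2, pname→pname2]: schema becomes (region2, price, pname2); tuples unchanged.
Natural join on price: {(hr, 20, Beta, hr, Beta), (hr, 20, Beta, p3, Atlas), (hr, 20, Beta, rd, Zephyr), (k1, 6, Alpha, k1, Alpha), (k1, 6, Alpha, k1, Atlas), (k1, 6, Alpha, k1, Delta), (k1, 6, Alpha, mkt, Delta), (k1, 6, Atlas, k1, Alpha), (k1, 6, Atlas, k1, Atlas), (k1, 6, Atlas, k1, Delta), (k1, 6, Atlas, mkt, Delta), (k1, 6, Delta, k1, Alpha), (k1, 6, Delta, k1, Atlas), (k1, 6, Delta, k1, Delta), (k1, 6, Delta, mkt, Delta), (mkt, 6, Delta, k1, Alpha), (mkt, 6, Delta, k1, Atlas), (mkt, 6, Delta, k1, Delta), (mkt, 6, Delta, mkt, Delta), (p3, 20, Atlas, hr, Beta), (p3, 20, Atlas, p3, Atlas), (p3, 20, Atlas, rd, Zephyr), (rd, 20, Zephyr, hr, Beta), (rd, 20, Zephyr, p3, Atlas), (rd, 20, Zephyr, rd, Zephyr)}
Apply σ_{region != region2}; surviving tuples: {(hr, 20, Beta, p3, Atlas), (hr, 20, Beta, rd, Zephyr), (k1, 6, Alpha, mkt, Delta), (k1, 6, Atlas, mkt, Delta), (k1, 6, Delta, mkt, Delta), (mkt, 6, Delta, k1, Alpha), (mkt, 6, Delta, k1, Atlas), (mkt, 6, Delta, k1, Delta), (p3, 20, Atlas, hr, Beta), (p3, 20, Atlas, rd, Zephyr), (rd, 20, Zephyr, hr, Beta), (rd, 20, Zephyr, p3, Atlas)}
Projecting to region2, pname (2 duplicate(s) eliminated): {(hr, Atlas), (hr, Zephyr), (k1, Delta), (mkt, Alpha), (mkt, Atlas), (mkt, Delta), (p3, Beta), (p3, Zephyr), (rd, Atlas), (rd, Beta)}

{(hr, Atlas), (hr, Zephyr), (k1, Delta), (mkt, Alpha), (mkt, Atlas), (mkt, Delta), (p3, Beta), (p3, Zephyr), (rd, Atlas), (rd, Beta)}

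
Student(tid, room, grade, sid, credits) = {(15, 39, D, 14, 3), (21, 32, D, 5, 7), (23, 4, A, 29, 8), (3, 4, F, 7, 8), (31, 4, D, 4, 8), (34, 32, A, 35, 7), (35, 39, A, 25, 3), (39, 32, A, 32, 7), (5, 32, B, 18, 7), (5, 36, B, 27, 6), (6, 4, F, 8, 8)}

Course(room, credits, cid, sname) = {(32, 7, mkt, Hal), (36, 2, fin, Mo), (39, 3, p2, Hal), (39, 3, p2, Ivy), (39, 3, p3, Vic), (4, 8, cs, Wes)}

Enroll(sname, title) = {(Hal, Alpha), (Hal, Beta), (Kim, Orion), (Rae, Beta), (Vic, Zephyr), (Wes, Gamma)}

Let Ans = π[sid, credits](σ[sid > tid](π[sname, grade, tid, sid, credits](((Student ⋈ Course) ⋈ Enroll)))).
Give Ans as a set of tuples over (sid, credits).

{(18, 7), (29, 8), (35, 7), (7, 8), (8, 8)}

Student ⋈ Course (natural join on room, credits): {(15, 39, D, 14, 3, p2, Hal), (15, 39, D, 14, 3, p2, Ivy), (15, 39, D, 14, 3, p3, Vic), (21, 32, D, 5, 7, mkt, Hal), (23, 4, A, 29, 8, cs, Wes), (3, 4, F, 7, 8, cs, Wes), (31, 4, D, 4, 8, cs, Wes), (34, 32, A, 35, 7, mkt, Hal), (35, 39, A, 25, 3, p2, Hal), (35, 39, A, 25, 3, p2, Ivy), (35, 39, A, 25, 3, p3, Vic), (39, 32, A, 32, 7, mkt, Hal), (5, 32, B, 18, 7, mkt, Hal), (6, 4, F, 8, 8, cs, Wes)}
(Student ⋈ Course) ⋈ Enroll (natural join on sname): {(15, 39, D, 14, 3, p2, Hal, Alpha), (15, 39, D, 14, 3, p2, Hal, Beta), (15, 39, D, 14, 3, p3, Vic, Zephyr), (21, 32, D, 5, 7, mkt, Hal, Alpha), (21, 32, D, 5, 7, mkt, Hal, Beta), (23, 4, A, 29, 8, cs, Wes, Gamma), (3, 4, F, 7, 8, cs, Wes, Gamma), (31, 4, D, 4, 8, cs, Wes, Gamma), (34, 32, A, 35, 7, mkt, Hal, Alpha), (34, 32, A, 35, 7, mkt, Hal, Beta), (35, 39, A, 25, 3, p2, Hal, Alpha), (35, 39, A, 25, 3, p2, Hal, Beta), (35, 39, A, 25, 3, p3, Vic, Zephyr), (39, 32, A, 32, 7, mkt, Hal, Alpha), (39, 32, A, 32, 7, mkt, Hal, Beta), (5, 32, B, 18, 7, mkt, Hal, Alpha), (5, 32, B, 18, 7, mkt, Hal, Beta), (6, 4, F, 8, 8, cs, Wes, Gamma)}
π_{sname, grade, tid, sid, credits} gives {(Hal, A, 34, 35, 7), (Hal, A, 35, 25, 3), (Hal, A, 39, 32, 7), (Hal, B, 5, 18, 7), (Hal, D, 15, 14, 3), (Hal, D, 21, 5, 7), (Vic, A, 35, 25, 3), (Vic, D, 15, 14, 3), (Wes, A, 23, 29, 8), (Wes, D, 31, 4, 8), (Wes, F, 3, 7, 8), (Wes, F, 6, 8, 8)} (6 duplicate(s) eliminated).
Selection sid > tid: {(Hal, A, 34, 35, 7), (Hal, B, 5, 18, 7), (Wes, A, 23, 29, 8), (Wes, F, 3, 7, 8), (Wes, F, 6, 8, 8)}
π_{sid, credits} gives {(18, 7), (29, 8), (35, 7), (7, 8), (8, 8)}.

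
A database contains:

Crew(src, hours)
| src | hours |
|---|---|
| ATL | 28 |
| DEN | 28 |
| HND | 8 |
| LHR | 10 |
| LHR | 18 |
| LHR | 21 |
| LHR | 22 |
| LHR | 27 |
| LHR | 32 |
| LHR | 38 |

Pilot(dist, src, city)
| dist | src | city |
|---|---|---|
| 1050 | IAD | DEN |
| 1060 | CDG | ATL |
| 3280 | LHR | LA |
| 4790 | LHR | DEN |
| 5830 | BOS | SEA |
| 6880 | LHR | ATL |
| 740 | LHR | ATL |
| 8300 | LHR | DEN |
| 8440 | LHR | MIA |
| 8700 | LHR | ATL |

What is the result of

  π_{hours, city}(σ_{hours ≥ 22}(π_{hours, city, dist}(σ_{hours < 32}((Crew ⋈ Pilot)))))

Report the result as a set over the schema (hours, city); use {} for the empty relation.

{(22, ATL), (22, DEN), (22, LA), (22, MIA), (27, ATL), (27, DEN), (27, LA), (27, MIA)}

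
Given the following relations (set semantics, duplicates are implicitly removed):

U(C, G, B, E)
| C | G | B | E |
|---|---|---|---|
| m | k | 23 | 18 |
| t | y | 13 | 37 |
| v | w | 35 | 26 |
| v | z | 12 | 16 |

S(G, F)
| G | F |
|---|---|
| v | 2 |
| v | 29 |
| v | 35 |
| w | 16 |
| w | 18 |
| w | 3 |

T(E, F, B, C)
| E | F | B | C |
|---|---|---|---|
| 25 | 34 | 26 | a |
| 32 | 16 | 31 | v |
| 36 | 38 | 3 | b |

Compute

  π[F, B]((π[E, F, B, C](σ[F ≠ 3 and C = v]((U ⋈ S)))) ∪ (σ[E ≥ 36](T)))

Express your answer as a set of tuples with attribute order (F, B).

Natural join on G: {(v, w, 35, 26, 16), (v, w, 35, 26, 18), (v, w, 35, 26, 3)}
Selection F ≠ 3 and C = v: {(v, w, 35, 26, 16), (v, w, 35, 26, 18)}
Keep only column(s) E, F, B, C: {(26, 16, 35, v), (26, 18, 35, v)}
Selection E ≥ 36: {(36, 38, 3, b)}
Union: {(26, 16, 35, v), (26, 18, 35, v)} with {(36, 38, 3, b)} → {(26, 16, 35, v), (26, 18, 35, v), (36, 38, 3, b)}
Keep only column(s) F, B: {(16, 35), (18, 35), (38, 3)}

{(16, 35), (18, 35), (38, 3)}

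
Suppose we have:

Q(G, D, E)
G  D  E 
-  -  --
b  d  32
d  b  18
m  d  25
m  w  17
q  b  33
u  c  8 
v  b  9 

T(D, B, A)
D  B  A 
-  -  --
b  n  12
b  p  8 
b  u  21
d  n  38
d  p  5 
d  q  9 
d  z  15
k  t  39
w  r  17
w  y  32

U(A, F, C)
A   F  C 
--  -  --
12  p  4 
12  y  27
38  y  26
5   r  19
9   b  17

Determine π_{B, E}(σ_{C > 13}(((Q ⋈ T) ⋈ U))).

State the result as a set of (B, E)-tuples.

Joining Q and T on D yields {(b, d, 32, n, 38), (b, d, 32, p, 5), (b, d, 32, q, 9), (b, d, 32, z, 15), (d, b, 18, n, 12), (d, b, 18, p, 8), (d, b, 18, u, 21), (m, d, 25, n, 38), (m, d, 25, p, 5), (m, d, 25, q, 9), (m, d, 25, z, 15), (m, w, 17, r, 17), (m, w, 17, y, 32), (q, b, 33, n, 12), (q, b, 33, p, 8), (q, b, 33, u, 21), (v, b, 9, n, 12), (v, b, 9, p, 8), (v, b, 9, u, 21)}.
Joining (Q ⋈ T) and U on A yields {(b, d, 32, n, 38, y, 26), (b, d, 32, p, 5, r, 19), (b, d, 32, q, 9, b, 17), (d, b, 18, n, 12, p, 4), (d, b, 18, n, 12, y, 27), (m, d, 25, n, 38, y, 26), (m, d, 25, p, 5, r, 19), (m, d, 25, q, 9, b, 17), (q, b, 33, n, 12, p, 4), (q, b, 33, n, 12, y, 27), (v, b, 9, n, 12, p, 4), (v, b, 9, n, 12, y, 27)}.
Selection C > 13: {(b, d, 32, n, 38, y, 26), (b, d, 32, p, 5, r, 19), (b, d, 32, q, 9, b, 17), (d, b, 18, n, 12, y, 27), (m, d, 25, n, 38, y, 26), (m, d, 25, p, 5, r, 19), (m, d, 25, q, 9, b, 17), (q, b, 33, n, 12, y, 27), (v, b, 9, n, 12, y, 27)}
Projecting to B, E: {(n, 18), (n, 25), (n, 32), (n, 33), (n, 9), (p, 25), (p, 32), (q, 25), (q, 32)}

{(n, 18), (n, 25), (n, 32), (n, 33), (n, 9), (p, 25), (p, 32), (q, 25), (q, 32)}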